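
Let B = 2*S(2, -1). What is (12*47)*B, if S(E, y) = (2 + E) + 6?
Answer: 11280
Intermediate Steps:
S(E, y) = 8 + E
B = 20 (B = 2*(8 + 2) = 2*10 = 20)
(12*47)*B = (12*47)*20 = 564*20 = 11280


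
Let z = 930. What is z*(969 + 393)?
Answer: 1266660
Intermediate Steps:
z*(969 + 393) = 930*(969 + 393) = 930*1362 = 1266660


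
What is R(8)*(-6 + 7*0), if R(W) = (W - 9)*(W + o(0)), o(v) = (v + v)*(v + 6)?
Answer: 48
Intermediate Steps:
o(v) = 2*v*(6 + v) (o(v) = (2*v)*(6 + v) = 2*v*(6 + v))
R(W) = W*(-9 + W) (R(W) = (W - 9)*(W + 2*0*(6 + 0)) = (-9 + W)*(W + 2*0*6) = (-9 + W)*(W + 0) = (-9 + W)*W = W*(-9 + W))
R(8)*(-6 + 7*0) = (8*(-9 + 8))*(-6 + 7*0) = (8*(-1))*(-6 + 0) = -8*(-6) = 48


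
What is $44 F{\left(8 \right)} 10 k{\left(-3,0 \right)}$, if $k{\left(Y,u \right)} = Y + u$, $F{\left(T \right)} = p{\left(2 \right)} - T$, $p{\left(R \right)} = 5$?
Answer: $3960$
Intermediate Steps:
$F{\left(T \right)} = 5 - T$
$44 F{\left(8 \right)} 10 k{\left(-3,0 \right)} = 44 \left(5 - 8\right) 10 \left(-3 + 0\right) = 44 \left(5 - 8\right) 10 \left(-3\right) = 44 \left(-3\right) \left(-30\right) = \left(-132\right) \left(-30\right) = 3960$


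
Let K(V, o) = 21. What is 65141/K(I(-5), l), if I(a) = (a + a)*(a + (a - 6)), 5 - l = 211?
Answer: 65141/21 ≈ 3102.0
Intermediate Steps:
l = -206 (l = 5 - 1*211 = 5 - 211 = -206)
I(a) = 2*a*(-6 + 2*a) (I(a) = (2*a)*(a + (-6 + a)) = (2*a)*(-6 + 2*a) = 2*a*(-6 + 2*a))
65141/K(I(-5), l) = 65141/21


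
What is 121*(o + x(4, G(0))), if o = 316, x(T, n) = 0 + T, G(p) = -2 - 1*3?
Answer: 38720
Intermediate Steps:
G(p) = -5 (G(p) = -2 - 3 = -5)
x(T, n) = T
121*(o + x(4, G(0))) = 121*(316 + 4) = 121*320 = 38720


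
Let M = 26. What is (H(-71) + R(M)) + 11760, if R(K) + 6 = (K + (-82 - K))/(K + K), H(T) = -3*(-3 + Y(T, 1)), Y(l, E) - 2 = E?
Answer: 305563/26 ≈ 11752.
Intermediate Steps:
Y(l, E) = 2 + E
H(T) = 0 (H(T) = -3*(-3 + (2 + 1)) = -3*(-3 + 3) = -3*0 = 0)
R(K) = -6 - 41/K (R(K) = -6 + (K + (-82 - K))/(K + K) = -6 - 82*1/(2*K) = -6 - 41/K)
(H(-71) + R(M)) + 11760 = (0 + (-6 - 41/26)) + 11760 = (0 - 197/26) + 11760 = -197/26 + 11760 = 305563/26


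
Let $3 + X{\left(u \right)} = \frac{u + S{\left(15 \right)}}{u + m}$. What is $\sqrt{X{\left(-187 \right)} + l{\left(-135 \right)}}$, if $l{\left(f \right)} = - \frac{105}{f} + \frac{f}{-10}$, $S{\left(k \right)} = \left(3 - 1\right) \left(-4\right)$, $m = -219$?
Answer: $\frac{\sqrt{4360846}}{609} \approx 3.429$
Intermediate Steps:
$S{\left(k \right)} = -8$ ($S{\left(k \right)} = 2 \left(-4\right) = -8$)
$l{\left(f \right)} = - \frac{105}{f} - \frac{f}{10}$ ($l{\left(f \right)} = - \frac{105}{f} + f \left(- \frac{1}{10}\right) = - \frac{105}{f} - \frac{f}{10}$)
$X{\left(u \right)} = -3 + \frac{-8 + u}{-219 + u}$ ($X{\left(u \right)} = -3 + \frac{u - 8}{u - 219} = -3 + \frac{-8 + u}{-219 + u}$)
$\sqrt{X{\left(-187 \right)} + l{\left(-135 \right)}} = \sqrt{\frac{649 - -374}{-219 - 187} - \left(- \frac{27}{2} + \frac{105}{-135}\right)} = \sqrt{\frac{649 + 374}{-406} + \left(\left(-105\right) \left(- \frac{1}{135}\right) + \frac{27}{2}\right)} = \sqrt{\left(- \frac{1}{406}\right) 1023 + \left(\frac{7}{9} + \frac{27}{2}\right)} = \sqrt{- \frac{1023}{406} + \frac{257}{18}} = \sqrt{\frac{21482}{1827}} = \frac{\sqrt{4360846}}{609}$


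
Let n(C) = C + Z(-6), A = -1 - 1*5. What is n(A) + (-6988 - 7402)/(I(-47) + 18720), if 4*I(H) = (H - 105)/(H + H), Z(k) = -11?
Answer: -15633933/879859 ≈ -17.769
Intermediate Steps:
A = -6 (A = -1 - 5 = -6)
I(H) = (-105 + H)/(8*H) (I(H) = ((H - 105)/(H + H))/4 = ((-105 + H)/((2*H)))/4 = ((-105 + H)*(1/(2*H)))/4 = ((-105 + H)/(2*H))/4 = (-105 + H)/(8*H))
n(C) = -11 + C (n(C) = C - 11 = -11 + C)
n(A) + (-6988 - 7402)/(I(-47) + 18720) = (-11 - 6) + (-6988 - 7402)/((⅛)*(-105 - 47)/(-47) + 18720) = -17 - 14390/((⅛)*(-1/47)*(-152) + 18720) = -17 - 14390/(19/47 + 18720) = -17 - 14390/879859/47 = -17 - 14390*47/879859 = -17 - 676330/879859 = -15633933/879859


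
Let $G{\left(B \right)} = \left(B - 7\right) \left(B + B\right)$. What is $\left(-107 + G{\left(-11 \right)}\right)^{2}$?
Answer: $83521$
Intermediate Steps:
$G{\left(B \right)} = 2 B \left(-7 + B\right)$ ($G{\left(B \right)} = \left(-7 + B\right) 2 B = 2 B \left(-7 + B\right)$)
$\left(-107 + G{\left(-11 \right)}\right)^{2} = \left(-107 + 2 \left(-11\right) \left(-7 - 11\right)\right)^{2} = \left(-107 + 2 \left(-11\right) \left(-18\right)\right)^{2} = \left(-107 + 396\right)^{2} = 289^{2} = 83521$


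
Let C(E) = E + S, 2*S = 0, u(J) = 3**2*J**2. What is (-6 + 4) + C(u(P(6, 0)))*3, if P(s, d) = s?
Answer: 970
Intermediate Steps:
u(J) = 9*J**2
S = 0 (S = (1/2)*0 = 0)
C(E) = E (C(E) = E + 0 = E)
(-6 + 4) + C(u(P(6, 0)))*3 = (-6 + 4) + (9*6**2)*3 = -2 + (9*36)*3 = -2 + 324*3 = -2 + 972 = 970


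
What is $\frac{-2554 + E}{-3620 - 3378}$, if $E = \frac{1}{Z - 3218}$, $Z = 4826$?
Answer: $\frac{4106831}{11252784} \approx 0.36496$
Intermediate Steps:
$E = \frac{1}{1608}$ ($E = \frac{1}{4826 - 3218} = \frac{1}{1608} \approx 0.00062189$)
$\frac{-2554 + E}{-3620 - 3378} = \frac{-2554 + \frac{1}{1608}}{-3620 - 3378} = - \frac{4106831}{1608 \left(-6998\right)} = \left(- \frac{4106831}{1608}\right) \left(- \frac{1}{6998}\right) = \frac{4106831}{11252784}$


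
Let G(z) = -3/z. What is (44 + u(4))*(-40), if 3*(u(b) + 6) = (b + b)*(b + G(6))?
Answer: -5680/3 ≈ -1893.3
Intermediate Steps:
u(b) = -6 + 2*b*(-1/2 + b)/3 (u(b) = -6 + ((b + b)*(b - 3/6))/3 = -6 + ((2*b)*(b - 3*1/6))/3 = -6 + ((2*b)*(b - 1/2))/3 = -6 + ((2*b)*(-1/2 + b))/3 = -6 + (2*b*(-1/2 + b))/3 = -6 + 2*b*(-1/2 + b)/3)
(44 + u(4))*(-40) = (44 + (-6 - 1/3*4 + (2/3)*4**2))*(-40) = (44 + (-6 - 4/3 + (2/3)*16))*(-40) = (44 + (-6 - 4/3 + 32/3))*(-40) = (44 + 10/3)*(-40) = (142/3)*(-40) = -5680/3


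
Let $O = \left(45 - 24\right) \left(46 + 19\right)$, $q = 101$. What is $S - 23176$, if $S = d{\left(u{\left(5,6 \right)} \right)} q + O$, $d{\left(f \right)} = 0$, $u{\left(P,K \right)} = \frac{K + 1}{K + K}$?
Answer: $-21811$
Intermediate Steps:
$u{\left(P,K \right)} = \frac{1 + K}{2 K}$
$O = 1365$ ($O = 21 \cdot 65 = 1365$)
$S = 1365$ ($S = 0 \cdot 101 + 1365 = 0 + 1365 = 1365$)
$S - 23176 = 1365 - 23176 = -21811$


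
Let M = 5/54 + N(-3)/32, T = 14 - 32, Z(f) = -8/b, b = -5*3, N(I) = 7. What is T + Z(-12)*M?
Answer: -28891/1620 ≈ -17.834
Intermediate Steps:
b = -15
Z(f) = 8/15 (Z(f) = -8/(-15) = -8*(-1/15) = 8/15)
T = -18
M = 269/864 (M = 5/54 + 7/32 = 269/864 ≈ 0.31134)
T + Z(-12)*M = -18 + (8/15)*(269/864) = -18 + 269/1620 = -28891/1620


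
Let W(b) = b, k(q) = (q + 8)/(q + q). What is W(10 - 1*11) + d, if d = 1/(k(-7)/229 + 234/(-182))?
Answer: -1047/589 ≈ -1.7776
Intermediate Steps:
k(q) = (8 + q)/(2*q) (k(q) = (8 + q)/((2*q)) = (8 + q)*(1/(2*q)) = (8 + q)/(2*q))
d = -458/589 (d = 1/(((1/2)*(8 - 7)/(-7))/229 + 234/(-182)) = 1/(((1/2)*(-1/7)*1)*(1/229) + 234*(-1/182)) = 1/(-1/14*1/229 - 9/7) = 1/(-1/3206 - 9/7) = 1/(-589/458) = -458/589 ≈ -0.77759)
W(10 - 1*11) + d = (10 - 1*11) - 458/589 = (10 - 11) - 458/589 = -1 - 458/589 = -1047/589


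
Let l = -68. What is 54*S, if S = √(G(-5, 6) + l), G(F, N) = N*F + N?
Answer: 108*I*√23 ≈ 517.95*I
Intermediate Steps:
G(F, N) = N + F*N (G(F, N) = F*N + N = N + F*N)
S = 2*I*√23 (S = √(6*(1 - 5) - 68) = √(6*(-4) - 68) = √(-24 - 68) = √(-92) = 2*I*√23 ≈ 9.5917*I)
54*S = 54*(2*I*√23) = 108*I*√23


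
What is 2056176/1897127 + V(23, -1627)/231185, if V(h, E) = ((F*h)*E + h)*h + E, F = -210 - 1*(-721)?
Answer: -833900279402537/438587305495 ≈ -1901.3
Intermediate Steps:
F = 511 (F = -210 + 721 = 511)
V(h, E) = E + h*(h + 511*E*h) (V(h, E) = ((511*h)*E + h)*h + E = (511*E*h + h)*h + E = (h + 511*E*h)*h + E = h*(h + 511*E*h) + E = E + h*(h + 511*E*h))
2056176/1897127 + V(23, -1627)/231185 = 2056176/1897127 + (-1627 + 23² + 511*(-1627)*23²)/231185 = 2056176*(1/1897127) + (-1627 + 529 + 511*(-1627)*529)*(1/231185) = 2056176/1897127 + (-1627 + 529 - 439809013)*(1/231185) = 2056176/1897127 - 439810111*1/231185 = 2056176/1897127 - 439810111/231185 = -833900279402537/438587305495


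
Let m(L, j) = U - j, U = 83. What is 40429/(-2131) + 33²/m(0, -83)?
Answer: -4390555/353746 ≈ -12.412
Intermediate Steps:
m(L, j) = 83 - j
40429/(-2131) + 33²/m(0, -83) = 40429/(-2131) + 33²/(83 - 1*(-83)) = 40429*(-1/2131) + 1089/(83 + 83) = -40429/2131 + 1089/166 = -4390555/353746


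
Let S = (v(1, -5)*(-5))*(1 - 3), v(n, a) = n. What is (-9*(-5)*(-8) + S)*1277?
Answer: -446950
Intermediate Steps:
S = 10 (S = (1*(-5))*(1 - 3) = -5*(-2) = 10)
(-9*(-5)*(-8) + S)*1277 = (-9*(-5)*(-8) + 10)*1277 = (45*(-8) + 10)*1277 = (-360 + 10)*1277 = -350*1277 = -446950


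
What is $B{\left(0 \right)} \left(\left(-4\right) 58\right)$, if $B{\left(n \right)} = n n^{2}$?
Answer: $0$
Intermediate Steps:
$B{\left(n \right)} = n^{3}$
$B{\left(0 \right)} \left(\left(-4\right) 58\right) = 0^{3} \left(\left(-4\right) 58\right) = 0 \left(-232\right) = 0$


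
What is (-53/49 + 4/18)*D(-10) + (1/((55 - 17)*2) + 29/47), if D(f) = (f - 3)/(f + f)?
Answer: 140911/1969065 ≈ 0.071562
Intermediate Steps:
D(f) = (-3 + f)/(2*f) (D(f) = (-3 + f)/((2*f)) = (-3 + f)*(1/(2*f)) = (-3 + f)/(2*f))
(-53/49 + 4/18)*D(-10) + (1/((55 - 17)*2) + 29/47) = (-53/49 + 4/18)*((½)*(-3 - 10)/(-10)) + (1/((55 - 17)*2) + 29/47) = (-53*1/49 + 4*(1/18))*((½)*(-⅒)*(-13)) + ((½)/38 + 29*(1/47)) = (-53/49 + 2/9)*(13/20) + ((1/38)*(½) + 29/47) = -379/441*13/20 + (1/76 + 29/47) = -4927/8820 + 2251/3572 = 140911/1969065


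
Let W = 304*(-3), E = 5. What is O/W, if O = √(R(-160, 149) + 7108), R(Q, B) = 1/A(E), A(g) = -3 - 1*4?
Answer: -√348285/6384 ≈ -0.092443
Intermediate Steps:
A(g) = -7 (A(g) = -3 - 4 = -7)
R(Q, B) = -⅐ (R(Q, B) = 1/(-7) = -⅐)
W = -912
O = √348285/7 (O = √(-⅐ + 7108) = √(49755/7) = √348285/7 ≈ 84.308)
O/W = (√348285/7)/(-912) = (√348285/7)*(-1/912) = -√348285/6384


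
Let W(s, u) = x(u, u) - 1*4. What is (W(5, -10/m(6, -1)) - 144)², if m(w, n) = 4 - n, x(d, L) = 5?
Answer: 20449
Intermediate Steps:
W(s, u) = 1 (W(s, u) = 5 - 1*4 = 5 - 4 = 1)
(W(5, -10/m(6, -1)) - 144)² = (1 - 144)² = (-143)² = 20449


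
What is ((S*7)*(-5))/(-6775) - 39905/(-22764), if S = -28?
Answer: 183061/113820 ≈ 1.6083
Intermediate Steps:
((S*7)*(-5))/(-6775) - 39905/(-22764) = (-28*7*(-5))/(-6775) - 39905/(-22764) = -196*(-5)*(-1/6775) - 39905*(-1/22764) = 980*(-1/6775) + 39905/22764 = -196/1355 + 39905/22764 = 183061/113820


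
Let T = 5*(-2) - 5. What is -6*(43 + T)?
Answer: -168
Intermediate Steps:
T = -15 (T = -10 - 5 = -15)
-6*(43 + T) = -6*(43 - 15) = -6*28 = -168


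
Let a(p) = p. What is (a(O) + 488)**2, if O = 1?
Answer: 239121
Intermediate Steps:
(a(O) + 488)**2 = (1 + 488)**2 = 489**2 = 239121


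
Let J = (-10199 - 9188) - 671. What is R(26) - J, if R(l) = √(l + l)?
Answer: 20058 + 2*√13 ≈ 20065.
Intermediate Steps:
R(l) = √2*√l (R(l) = √(2*l) = √2*√l)
J = -20058 (J = -19387 - 671 = -20058)
R(26) - J = √2*√26 - 1*(-20058) = 2*√13 + 20058 = 20058 + 2*√13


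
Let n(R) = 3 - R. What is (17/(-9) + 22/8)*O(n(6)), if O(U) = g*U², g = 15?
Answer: 465/4 ≈ 116.25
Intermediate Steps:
O(U) = 15*U²
(17/(-9) + 22/8)*O(n(6)) = (17/(-9) + 22/8)*(15*(3 - 1*6)²) = (17*(-⅑) + 22*(⅛))*(15*(3 - 6)²) = (-17/9 + 11/4)*(15*(-3)²) = 31*(15*9)/36 = (31/36)*135 = 465/4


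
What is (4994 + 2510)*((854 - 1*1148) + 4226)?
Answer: 29505728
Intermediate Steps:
(4994 + 2510)*((854 - 1*1148) + 4226) = 7504*((854 - 1148) + 4226) = 7504*(-294 + 4226) = 7504*3932 = 29505728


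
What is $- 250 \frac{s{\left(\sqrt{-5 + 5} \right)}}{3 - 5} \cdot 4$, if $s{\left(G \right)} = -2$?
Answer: $-1000$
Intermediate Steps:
$- 250 \frac{s{\left(\sqrt{-5 + 5} \right)}}{3 - 5} \cdot 4 = - 250 \frac{1}{3 - 5} \left(-2\right) 4 = - 250 \frac{1}{-2} \left(-2\right) 4 = - 250 \left(- \frac{1}{2}\right) \left(-2\right) 4 = - 250 \cdot 1 \cdot 4 = \left(-250\right) 4 = -1000$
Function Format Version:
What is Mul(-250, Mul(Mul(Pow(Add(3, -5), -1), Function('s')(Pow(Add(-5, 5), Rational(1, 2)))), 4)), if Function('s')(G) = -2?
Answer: -1000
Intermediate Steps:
Mul(-250, Mul(Mul(Pow(Add(3, -5), -1), Function('s')(Pow(Add(-5, 5), Rational(1, 2)))), 4)) = Mul(-250, Mul(Mul(Pow(Add(3, -5), -1), -2), 4)) = Mul(-250, Mul(Mul(Pow(-2, -1), -2), 4)) = Mul(-250, Mul(Mul(Rational(-1, 2), -2), 4)) = Mul(-250, Mul(1, 4)) = Mul(-250, 4) = -1000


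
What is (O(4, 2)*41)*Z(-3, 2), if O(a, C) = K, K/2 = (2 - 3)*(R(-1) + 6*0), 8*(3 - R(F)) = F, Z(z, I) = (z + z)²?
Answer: -9225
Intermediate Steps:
Z(z, I) = 4*z² (Z(z, I) = (2*z)² = 4*z²)
R(F) = 3 - F/8
K = -25/4 (K = 2*((2 - 3)*((3 - ⅛*(-1)) + 6*0)) = 2*(-((3 + ⅛) + 0)) = 2*(-(25/8 + 0)) = 2*(-1*25/8) = 2*(-25/8) = -25/4 ≈ -6.2500)
O(a, C) = -25/4
(O(4, 2)*41)*Z(-3, 2) = (-25/4*41)*(4*(-3)²) = -1025*9 = -1025/4*36 = -9225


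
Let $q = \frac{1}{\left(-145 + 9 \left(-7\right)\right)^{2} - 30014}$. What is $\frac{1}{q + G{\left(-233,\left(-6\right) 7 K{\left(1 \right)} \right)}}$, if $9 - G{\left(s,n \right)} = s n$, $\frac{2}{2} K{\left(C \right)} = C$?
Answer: $- \frac{13250}{129545249} \approx -0.00010228$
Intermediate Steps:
$K{\left(C \right)} = C$
$G{\left(s,n \right)} = 9 - n s$ ($G{\left(s,n \right)} = 9 - s n = 9 - n s$)
$q = \frac{1}{13250}$ ($q = \frac{1}{\left(-145 - 63\right)^{2} - 30014} = \frac{1}{\left(-208\right)^{2} - 30014} = \frac{1}{43264 - 30014} = \frac{1}{13250} \approx 7.5472 \cdot 10^{-5}$)
$\frac{1}{q + G{\left(-233,\left(-6\right) 7 K{\left(1 \right)} \right)}} = \frac{1}{\frac{1}{13250} + \left(9 - \left(-6\right) 7 \cdot 1 \left(-233\right)\right)} = \frac{1}{\frac{1}{13250} + \left(9 - \left(-42\right) 1 \left(-233\right)\right)} = \frac{1}{\frac{1}{13250} + \left(9 - \left(-42\right) \left(-233\right)\right)} = \frac{1}{\frac{1}{13250} + \left(9 - 9786\right)} = \frac{1}{\frac{1}{13250} - 9777} = \frac{1}{- \frac{129545249}{13250}} = - \frac{13250}{129545249}$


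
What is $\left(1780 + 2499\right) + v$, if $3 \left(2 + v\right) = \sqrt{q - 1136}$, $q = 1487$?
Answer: $4277 + \sqrt{39} \approx 4283.2$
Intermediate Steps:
$v = -2 + \sqrt{39}$ ($v = -2 + \frac{\sqrt{1487 - 1136}}{3} = -2 + \frac{\sqrt{351}}{3} = -2 + \frac{3 \sqrt{39}}{3} = -2 + \sqrt{39} \approx 4.245$)
$\left(1780 + 2499\right) + v = \left(1780 + 2499\right) - \left(2 - \sqrt{39}\right) = 4279 - \left(2 - \sqrt{39}\right) = 4277 + \sqrt{39}$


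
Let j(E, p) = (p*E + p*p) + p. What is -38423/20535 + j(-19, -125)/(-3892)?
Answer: -516605441/79922220 ≈ -6.4639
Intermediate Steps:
j(E, p) = p + p**2 + E*p (j(E, p) = (E*p + p**2) + p = (p**2 + E*p) + p = p + p**2 + E*p)
-38423/20535 + j(-19, -125)/(-3892) = -38423/20535 - 125*(1 - 19 - 125)/(-3892) = -38423*1/20535 - 125*(-143)*(-1/3892) = -38423/20535 + 17875*(-1/3892) = -38423/20535 - 17875/3892 = -516605441/79922220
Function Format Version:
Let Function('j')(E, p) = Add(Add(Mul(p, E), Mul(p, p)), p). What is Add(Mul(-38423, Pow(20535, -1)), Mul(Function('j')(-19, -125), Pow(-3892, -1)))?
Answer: Rational(-516605441, 79922220) ≈ -6.4639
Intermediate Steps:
Function('j')(E, p) = Add(p, Pow(p, 2), Mul(E, p)) (Function('j')(E, p) = Add(Add(Mul(E, p), Pow(p, 2)), p) = Add(Add(Pow(p, 2), Mul(E, p)), p) = Add(p, Pow(p, 2), Mul(E, p)))
Add(Mul(-38423, Pow(20535, -1)), Mul(Function('j')(-19, -125), Pow(-3892, -1))) = Add(Mul(-38423, Pow(20535, -1)), Mul(Mul(-125, Add(1, -19, -125)), Pow(-3892, -1))) = Add(Mul(-38423, Rational(1, 20535)), Mul(Mul(-125, -143), Rational(-1, 3892))) = Add(Rational(-38423, 20535), Mul(17875, Rational(-1, 3892))) = Add(Rational(-38423, 20535), Rational(-17875, 3892)) = Rational(-516605441, 79922220)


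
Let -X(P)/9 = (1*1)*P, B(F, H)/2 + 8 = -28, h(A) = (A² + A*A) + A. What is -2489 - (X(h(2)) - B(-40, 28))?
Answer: -2471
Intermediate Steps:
h(A) = A + 2*A² (h(A) = (A² + A²) + A = 2*A² + A = A + 2*A²)
B(F, H) = -72 (B(F, H) = -16 + 2*(-28) = -16 - 56 = -72)
X(P) = -9*P (X(P) = -9*1*1*P = -9*P)
-2489 - (X(h(2)) - B(-40, 28)) = -2489 - (-18*(1 + 2*2) - 1*(-72)) = -2489 - (-18*(1 + 4) + 72) = -2489 - (-18*5 + 72) = -2489 - (-9*10 + 72) = -2489 - (-90 + 72) = -2489 - 1*(-18) = -2489 + 18 = -2471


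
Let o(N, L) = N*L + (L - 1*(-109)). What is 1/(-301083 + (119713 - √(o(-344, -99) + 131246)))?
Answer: -12955/2349636542 + 6*√287/8223727897 ≈ -5.5013e-6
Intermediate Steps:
o(N, L) = 109 + L + L*N (o(N, L) = L*N + (L + 109) = L*N + (109 + L) = 109 + L + L*N)
1/(-301083 + (119713 - √(o(-344, -99) + 131246))) = 1/(-301083 + (119713 - √((109 - 99 - 99*(-344)) + 131246))) = 1/(-301083 + (119713 - √((109 - 99 + 34056) + 131246))) = 1/(-301083 + (119713 - √(34066 + 131246))) = 1/(-301083 + (119713 - √165312)) = 1/(-301083 + (119713 - 24*√287)) = 1/(-181370 - 24*√287)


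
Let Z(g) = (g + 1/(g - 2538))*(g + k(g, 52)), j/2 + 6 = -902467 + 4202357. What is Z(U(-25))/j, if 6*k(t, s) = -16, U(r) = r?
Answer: 1329577/12686404038 ≈ 0.00010480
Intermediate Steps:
k(t, s) = -8/3 (k(t, s) = (⅙)*(-16) = -8/3)
j = 6599768 (j = -12 + 2*(-902467 + 4202357) = -12 + 2*3299890 = -12 + 6599780 = 6599768)
Z(g) = (-8/3 + g)*(g + 1/(-2538 + g)) (Z(g) = (g + 1/(g - 2538))*(g - 8/3) = (g + 1/(-2538 + g))*(-8/3 + g) = (-8/3 + g)*(g + 1/(-2538 + g)))
Z(U(-25))/j = ((-8 - 7622*(-25)² + 3*(-25)³ + 20307*(-25))/(3*(-2538 - 25)))/6599768 = ((⅓)*(-8 - 7622*625 + 3*(-15625) - 507675)/(-2563))*(1/6599768) = ((⅓)*(-1/2563)*(-8 - 4763750 - 46875 - 507675))*(1/6599768) = ((⅓)*(-1/2563)*(-5318308))*(1/6599768) = (5318308/7689)*(1/6599768) = 1329577/12686404038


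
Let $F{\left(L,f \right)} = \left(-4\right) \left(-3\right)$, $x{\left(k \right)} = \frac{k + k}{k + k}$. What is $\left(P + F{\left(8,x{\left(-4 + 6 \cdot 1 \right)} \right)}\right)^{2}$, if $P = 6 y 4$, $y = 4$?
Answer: $11664$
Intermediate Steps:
$x{\left(k \right)} = 1$ ($x{\left(k \right)} = \frac{2 k}{2 k} = 2 k \frac{1}{2 k} = 1$)
$F{\left(L,f \right)} = 12$
$P = 96$ ($P = 6 \cdot 4 \cdot 4 = 24 \cdot 4 = 96$)
$\left(P + F{\left(8,x{\left(-4 + 6 \cdot 1 \right)} \right)}\right)^{2} = \left(96 + 12\right)^{2} = 108^{2} = 11664$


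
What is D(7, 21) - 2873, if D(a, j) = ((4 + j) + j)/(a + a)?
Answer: -20088/7 ≈ -2869.7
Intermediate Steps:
D(a, j) = (4 + 2*j)/(2*a) (D(a, j) = (4 + 2*j)/((2*a)) = (4 + 2*j)*(1/(2*a)) = (4 + 2*j)/(2*a))
D(7, 21) - 2873 = (2 + 21)/7 - 2873 = (⅐)*23 - 2873 = 23/7 - 2873 = -20088/7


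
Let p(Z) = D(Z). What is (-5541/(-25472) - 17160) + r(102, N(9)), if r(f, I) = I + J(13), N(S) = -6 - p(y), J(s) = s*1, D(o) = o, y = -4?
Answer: -436813787/25472 ≈ -17149.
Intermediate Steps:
J(s) = s
p(Z) = Z
N(S) = -2 (N(S) = -6 - 1*(-4) = -6 + 4 = -2)
r(f, I) = 13 + I (r(f, I) = I + 13 = 13 + I)
(-5541/(-25472) - 17160) + r(102, N(9)) = (-5541/(-25472) - 17160) + (13 - 2) = (-5541*(-1/25472) - 17160) + 11 = (5541/25472 - 17160) + 11 = -437093979/25472 + 11 = -436813787/25472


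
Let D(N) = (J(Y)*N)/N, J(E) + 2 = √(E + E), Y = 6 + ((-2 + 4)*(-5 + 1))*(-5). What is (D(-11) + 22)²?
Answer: 492 + 80*√23 ≈ 875.67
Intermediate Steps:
Y = 46 (Y = 6 + (2*(-4))*(-5) = 6 - 8*(-5) = 6 + 40 = 46)
J(E) = -2 + √2*√E (J(E) = -2 + √(E + E) = -2 + √(2*E) = -2 + √2*√E)
D(N) = -2 + 2*√23 (D(N) = ((-2 + √2*√46)*N)/N = ((-2 + 2*√23)*N)/N = (N*(-2 + 2*√23))/N = -2 + 2*√23)
(D(-11) + 22)² = ((-2 + 2*√23) + 22)² = (20 + 2*√23)²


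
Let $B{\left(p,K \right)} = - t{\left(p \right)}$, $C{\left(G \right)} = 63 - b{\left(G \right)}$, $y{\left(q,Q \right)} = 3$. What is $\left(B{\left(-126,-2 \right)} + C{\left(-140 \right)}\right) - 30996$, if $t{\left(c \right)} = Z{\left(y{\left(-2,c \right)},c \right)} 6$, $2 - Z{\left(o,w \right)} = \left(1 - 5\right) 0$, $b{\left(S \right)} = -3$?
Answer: $-30942$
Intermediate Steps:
$Z{\left(o,w \right)} = 2$ ($Z{\left(o,w \right)} = 2 - \left(1 - 5\right) 0 = 2 - \left(-4\right) 0 = 2 - 0 = 2 + 0 = 2$)
$C{\left(G \right)} = 66$ ($C{\left(G \right)} = 63 - -3 = 63 + 3 = 66$)
$t{\left(c \right)} = 12$ ($t{\left(c \right)} = 2 \cdot 6 = 12$)
$B{\left(p,K \right)} = -12$ ($B{\left(p,K \right)} = \left(-1\right) 12 = -12$)
$\left(B{\left(-126,-2 \right)} + C{\left(-140 \right)}\right) - 30996 = \left(-12 + 66\right) - 30996 = 54 - 30996 = -30942$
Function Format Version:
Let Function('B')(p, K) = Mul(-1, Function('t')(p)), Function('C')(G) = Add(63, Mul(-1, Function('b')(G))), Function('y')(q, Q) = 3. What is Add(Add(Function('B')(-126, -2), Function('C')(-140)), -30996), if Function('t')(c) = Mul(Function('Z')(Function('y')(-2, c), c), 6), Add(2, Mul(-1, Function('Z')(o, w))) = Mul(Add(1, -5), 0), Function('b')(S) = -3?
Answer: -30942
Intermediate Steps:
Function('Z')(o, w) = 2 (Function('Z')(o, w) = Add(2, Mul(-1, Mul(Add(1, -5), 0))) = Add(2, Mul(-1, Mul(-4, 0))) = Add(2, Mul(-1, 0)) = Add(2, 0) = 2)
Function('C')(G) = 66 (Function('C')(G) = Add(63, Mul(-1, -3)) = Add(63, 3) = 66)
Function('t')(c) = 12 (Function('t')(c) = Mul(2, 6) = 12)
Function('B')(p, K) = -12 (Function('B')(p, K) = Mul(-1, 12) = -12)
Add(Add(Function('B')(-126, -2), Function('C')(-140)), -30996) = Add(Add(-12, 66), -30996) = Add(54, -30996) = -30942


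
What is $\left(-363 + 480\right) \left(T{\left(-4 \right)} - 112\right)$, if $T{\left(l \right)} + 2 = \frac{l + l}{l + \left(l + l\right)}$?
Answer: $-13260$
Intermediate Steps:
$T{\left(l \right)} = - \frac{4}{3}$ ($T{\left(l \right)} = -2 + \frac{l + l}{l + \left(l + l\right)} = -2 + \frac{2 l}{l + 2 l} = -2 + \frac{2 l}{3 l} = -2 + 2 l \frac{1}{3 l} = -2 + \frac{2}{3} = - \frac{4}{3}$)
$\left(-363 + 480\right) \left(T{\left(-4 \right)} - 112\right) = \left(-363 + 480\right) \left(- \frac{4}{3} - 112\right) = 117 \left(- \frac{340}{3}\right) = -13260$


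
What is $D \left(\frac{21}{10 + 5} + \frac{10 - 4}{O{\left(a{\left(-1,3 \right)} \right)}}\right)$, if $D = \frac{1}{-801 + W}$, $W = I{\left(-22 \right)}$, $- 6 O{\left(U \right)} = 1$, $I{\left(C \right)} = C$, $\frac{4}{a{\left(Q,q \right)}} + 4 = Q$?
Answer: $\frac{173}{4115} \approx 0.042041$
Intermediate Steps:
$a{\left(Q,q \right)} = \frac{4}{-4 + Q}$
$O{\left(U \right)} = - \frac{1}{6}$ ($O{\left(U \right)} = \left(- \frac{1}{6}\right) 1 = - \frac{1}{6}$)
$W = -22$
$D = - \frac{1}{823}$ ($D = \frac{1}{-801 - 22} = \frac{1}{-823} = - \frac{1}{823} \approx -0.0012151$)
$D \left(\frac{21}{10 + 5} + \frac{10 - 4}{O{\left(a{\left(-1,3 \right)} \right)}}\right) = - \frac{\frac{21}{10 + 5} + \frac{10 - 4}{- \frac{1}{6}}}{823} = - \frac{\frac{21}{15} + 6 \left(-6\right)}{823} = - \frac{21 \cdot \frac{1}{15} - 36}{823} = - \frac{\frac{7}{5} - 36}{823} = \left(- \frac{1}{823}\right) \left(- \frac{173}{5}\right) = \frac{173}{4115}$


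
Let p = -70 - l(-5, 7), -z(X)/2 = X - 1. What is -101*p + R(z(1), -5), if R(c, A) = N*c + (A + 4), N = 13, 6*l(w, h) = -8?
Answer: 20803/3 ≈ 6934.3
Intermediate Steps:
l(w, h) = -4/3 (l(w, h) = (⅙)*(-8) = -4/3)
z(X) = 2 - 2*X (z(X) = -2*(X - 1) = -2*(-1 + X) = 2 - 2*X)
R(c, A) = 4 + A + 13*c (R(c, A) = 13*c + (A + 4) = 13*c + (4 + A) = 4 + A + 13*c)
p = -206/3 (p = -70 - 1*(-4/3) = -70 + 4/3 = -206/3 ≈ -68.667)
-101*p + R(z(1), -5) = -101*(-206/3) + (4 - 5 + 13*(2 - 2*1)) = 20806/3 + (4 - 5 + 13*(2 - 2)) = 20806/3 + (4 - 5 + 13*0) = 20806/3 + (4 - 5 + 0) = 20806/3 - 1 = 20803/3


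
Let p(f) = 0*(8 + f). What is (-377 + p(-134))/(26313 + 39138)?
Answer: -377/65451 ≈ -0.0057600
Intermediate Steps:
p(f) = 0
(-377 + p(-134))/(26313 + 39138) = (-377 + 0)/(26313 + 39138) = -377/65451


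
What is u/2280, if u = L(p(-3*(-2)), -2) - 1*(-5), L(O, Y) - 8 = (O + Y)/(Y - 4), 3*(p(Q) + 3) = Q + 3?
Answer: 1/171 ≈ 0.0058480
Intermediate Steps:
p(Q) = -2 + Q/3 (p(Q) = -3 + (Q + 3)/3 = -3 + (3 + Q)/3 = -3 + (1 + Q/3) = -2 + Q/3)
L(O, Y) = 8 + (O + Y)/(-4 + Y) (L(O, Y) = 8 + (O + Y)/(Y - 4) = 8 + (O + Y)/(-4 + Y))
u = 40/3 (u = (-32 + (-2 + (-3*(-2))/3) + 9*(-2))/(-4 - 2) - 1*(-5) = (-32 + (-2 + (⅓)*6) - 18)/(-6) + 5 = -(-32 + (-2 + 2) - 18)/6 + 5 = -(-32 + 0 - 18)/6 + 5 = -⅙*(-50) + 5 = 25/3 + 5 = 40/3 ≈ 13.333)
u/2280 = (40/3)/2280 = (40/3)*(1/2280) = 1/171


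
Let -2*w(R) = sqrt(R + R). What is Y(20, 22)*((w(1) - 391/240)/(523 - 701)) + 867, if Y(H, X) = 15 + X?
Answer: 37052707/42720 + 37*sqrt(2)/356 ≈ 867.49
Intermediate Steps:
w(R) = -sqrt(2)*sqrt(R)/2 (w(R) = -sqrt(R + R)/2 = -sqrt(2)*sqrt(R)/2)
Y(20, 22)*((w(1) - 391/240)/(523 - 701)) + 867 = (15 + 22)*((-sqrt(2)*sqrt(1)/2 - 391/240)/(523 - 701)) + 867 = 37*((-1/2*sqrt(2)*1 - 391*1/240)/(-178)) + 867 = 37*((-sqrt(2)/2 - 391/240)*(-1/178)) + 867 = 37*((-391/240 - sqrt(2)/2)*(-1/178)) + 867 = 37*(391/42720 + sqrt(2)/356) + 867 = (14467/42720 + 37*sqrt(2)/356) + 867 = 37052707/42720 + 37*sqrt(2)/356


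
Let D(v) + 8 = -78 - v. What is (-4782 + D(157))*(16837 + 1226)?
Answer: -90766575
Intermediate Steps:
D(v) = -86 - v (D(v) = -8 + (-78 - v) = -86 - v)
(-4782 + D(157))*(16837 + 1226) = (-4782 + (-86 - 1*157))*(16837 + 1226) = (-4782 + (-86 - 157))*18063 = (-4782 - 243)*18063 = -5025*18063 = -90766575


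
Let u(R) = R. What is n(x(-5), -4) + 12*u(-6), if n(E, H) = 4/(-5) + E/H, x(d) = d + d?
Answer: -703/10 ≈ -70.300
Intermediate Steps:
x(d) = 2*d
n(E, H) = -⅘ + E/H (n(E, H) = 4*(-⅕) + E/H = -⅘ + E/H)
n(x(-5), -4) + 12*u(-6) = (-⅘ + (2*(-5))/(-4)) + 12*(-6) = (-⅘ - 10*(-¼)) - 72 = (-⅘ + 5/2) - 72 = 17/10 - 72 = -703/10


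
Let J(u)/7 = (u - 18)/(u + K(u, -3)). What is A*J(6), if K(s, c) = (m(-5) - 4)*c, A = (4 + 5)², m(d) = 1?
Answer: -2268/5 ≈ -453.60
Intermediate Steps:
A = 81 (A = 9² = 81)
K(s, c) = -3*c (K(s, c) = (1 - 4)*c = -3*c)
J(u) = 7*(-18 + u)/(9 + u) (J(u) = 7*((u - 18)/(u - 3*(-3))) = 7*((-18 + u)/(u + 9)) = 7*((-18 + u)/(9 + u)) = 7*(-18 + u)/(9 + u))
A*J(6) = 81*(7*(-18 + 6)/(9 + 6)) = 81*(7*(-12)/15) = 81*(7*(1/15)*(-12)) = 81*(-28/5) = -2268/5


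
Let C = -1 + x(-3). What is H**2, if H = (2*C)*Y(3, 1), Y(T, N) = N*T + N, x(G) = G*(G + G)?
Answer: 18496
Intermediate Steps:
x(G) = 2*G**2 (x(G) = G*(2*G) = 2*G**2)
C = 17 (C = -1 + 2*(-3)**2 = -1 + 2*9 = -1 + 18 = 17)
Y(T, N) = N + N*T
H = 136 (H = (2*17)*(1*(1 + 3)) = 34*(1*4) = 34*4 = 136)
H**2 = 136**2 = 18496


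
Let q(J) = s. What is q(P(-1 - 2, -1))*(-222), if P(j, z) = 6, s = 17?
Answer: -3774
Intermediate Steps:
q(J) = 17
q(P(-1 - 2, -1))*(-222) = 17*(-222) = -3774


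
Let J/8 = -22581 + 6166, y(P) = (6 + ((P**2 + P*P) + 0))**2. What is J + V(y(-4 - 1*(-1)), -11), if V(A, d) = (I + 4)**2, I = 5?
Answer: -131239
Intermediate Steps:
y(P) = (6 + 2*P**2)**2 (y(P) = (6 + ((P**2 + P**2) + 0))**2 = (6 + (2*P**2 + 0))**2 = (6 + 2*P**2)**2)
V(A, d) = 81 (V(A, d) = (5 + 4)**2 = 9**2 = 81)
J = -131320 (J = 8*(-22581 + 6166) = 8*(-16415) = -131320)
J + V(y(-4 - 1*(-1)), -11) = -131320 + 81 = -131239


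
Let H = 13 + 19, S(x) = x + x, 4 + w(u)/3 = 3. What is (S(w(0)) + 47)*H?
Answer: 1312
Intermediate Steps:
w(u) = -3 (w(u) = -12 + 3*3 = -12 + 9 = -3)
S(x) = 2*x
H = 32
(S(w(0)) + 47)*H = (2*(-3) + 47)*32 = (-6 + 47)*32 = 41*32 = 1312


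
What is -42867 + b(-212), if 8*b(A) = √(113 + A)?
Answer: -42867 + 3*I*√11/8 ≈ -42867.0 + 1.2437*I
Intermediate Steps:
b(A) = √(113 + A)/8
-42867 + b(-212) = -42867 + √(113 - 212)/8 = -42867 + √(-99)/8 = -42867 + (3*I*√11)/8 = -42867 + 3*I*√11/8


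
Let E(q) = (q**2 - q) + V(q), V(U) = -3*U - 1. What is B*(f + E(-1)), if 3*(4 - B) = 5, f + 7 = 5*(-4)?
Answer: -161/3 ≈ -53.667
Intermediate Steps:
f = -27 (f = -7 + 5*(-4) = -7 - 20 = -27)
B = 7/3 (B = 4 - 1/3*5 = 4 - 5/3 = 7/3 ≈ 2.3333)
V(U) = -1 - 3*U
E(q) = -1 + q**2 - 4*q (E(q) = (q**2 - q) + (-1 - 3*q) = -1 + q**2 - 4*q)
B*(f + E(-1)) = 7*(-27 + (-1 + (-1)**2 - 4*(-1)))/3 = 7*(-27 + (-1 + 1 + 4))/3 = 7*(-27 + 4)/3 = (7/3)*(-23) = -161/3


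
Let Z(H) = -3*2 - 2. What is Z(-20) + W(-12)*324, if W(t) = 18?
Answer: 5824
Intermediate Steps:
Z(H) = -8 (Z(H) = -6 - 2 = -8)
Z(-20) + W(-12)*324 = -8 + 18*324 = -8 + 5832 = 5824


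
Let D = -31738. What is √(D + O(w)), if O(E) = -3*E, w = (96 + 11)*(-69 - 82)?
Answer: √16733 ≈ 129.36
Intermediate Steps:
w = -16157 (w = 107*(-151) = -16157)
√(D + O(w)) = √(-31738 - 3*(-16157)) = √(-31738 + 48471) = √16733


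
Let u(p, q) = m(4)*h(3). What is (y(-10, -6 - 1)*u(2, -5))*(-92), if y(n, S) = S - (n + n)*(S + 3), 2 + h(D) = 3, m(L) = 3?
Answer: 24012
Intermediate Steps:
h(D) = 1 (h(D) = -2 + 3 = 1)
u(p, q) = 3 (u(p, q) = 3*1 = 3)
y(n, S) = S - 2*n*(3 + S)
(y(-10, -6 - 1)*u(2, -5))*(-92) = (((-6 - 1) - 6*(-10) - 2*(-6 - 1)*(-10))*3)*(-92) = ((-7 + 60 - 2*(-7)*(-10))*3)*(-92) = ((-7 + 60 - 140)*3)*(-92) = -87*3*(-92) = -261*(-92) = 24012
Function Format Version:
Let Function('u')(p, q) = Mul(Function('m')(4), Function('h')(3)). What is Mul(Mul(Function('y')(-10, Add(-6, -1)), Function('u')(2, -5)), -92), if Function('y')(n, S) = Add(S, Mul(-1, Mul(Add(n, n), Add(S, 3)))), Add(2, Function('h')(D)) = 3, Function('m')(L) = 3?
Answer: 24012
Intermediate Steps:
Function('h')(D) = 1 (Function('h')(D) = Add(-2, 3) = 1)
Function('u')(p, q) = 3 (Function('u')(p, q) = Mul(3, 1) = 3)
Function('y')(n, S) = Add(S, Mul(-2, n, Add(3, S))) (Function('y')(n, S) = Add(S, Mul(-1, Mul(Mul(2, n), Add(3, S)))) = Add(S, Mul(-1, Mul(2, n, Add(3, S)))) = Add(S, Mul(-2, n, Add(3, S))))
Mul(Mul(Function('y')(-10, Add(-6, -1)), Function('u')(2, -5)), -92) = Mul(Mul(Add(Add(-6, -1), Mul(-6, -10), Mul(-2, Add(-6, -1), -10)), 3), -92) = Mul(Mul(Add(-7, 60, Mul(-2, -7, -10)), 3), -92) = Mul(Mul(Add(-7, 60, -140), 3), -92) = Mul(Mul(-87, 3), -92) = Mul(-261, -92) = 24012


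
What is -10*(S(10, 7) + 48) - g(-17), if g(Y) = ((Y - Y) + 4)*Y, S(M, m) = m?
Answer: -482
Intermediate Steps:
g(Y) = 4*Y (g(Y) = (0 + 4)*Y = 4*Y)
-10*(S(10, 7) + 48) - g(-17) = -10*(7 + 48) - 4*(-17) = -10*55 - 1*(-68) = -550 + 68 = -482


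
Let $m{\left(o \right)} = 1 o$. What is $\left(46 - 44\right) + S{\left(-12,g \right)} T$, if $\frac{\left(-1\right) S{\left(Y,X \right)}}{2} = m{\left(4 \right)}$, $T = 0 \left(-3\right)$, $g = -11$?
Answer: $2$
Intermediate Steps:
$m{\left(o \right)} = o$
$T = 0$
$S{\left(Y,X \right)} = -8$ ($S{\left(Y,X \right)} = \left(-2\right) 4 = -8$)
$\left(46 - 44\right) + S{\left(-12,g \right)} T = \left(46 - 44\right) - 0 = \left(46 - 44\right) + 0 = 2 + 0 = 2$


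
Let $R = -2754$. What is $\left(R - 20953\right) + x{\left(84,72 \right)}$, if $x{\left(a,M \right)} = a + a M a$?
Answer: $484409$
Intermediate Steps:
$x{\left(a,M \right)} = a + M a^{2}$ ($x{\left(a,M \right)} = a + M a a = a + M a^{2}$)
$\left(R - 20953\right) + x{\left(84,72 \right)} = \left(-2754 - 20953\right) + 84 \left(1 + 72 \cdot 84\right) = -23707 + 84 \left(1 + 6048\right) = -23707 + 84 \cdot 6049 = -23707 + 508116 = 484409$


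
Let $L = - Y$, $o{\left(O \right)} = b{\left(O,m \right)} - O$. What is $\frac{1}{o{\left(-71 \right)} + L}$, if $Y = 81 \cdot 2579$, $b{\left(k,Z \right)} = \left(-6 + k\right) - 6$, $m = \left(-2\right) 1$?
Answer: $- \frac{1}{208911} \approx -4.7867 \cdot 10^{-6}$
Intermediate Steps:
$m = -2$
$b{\left(k,Z \right)} = -12 + k$
$Y = 208899$
$o{\left(O \right)} = -12$ ($o{\left(O \right)} = \left(-12 + O\right) - O = -12$)
$L = -208899$ ($L = \left(-1\right) 208899 = -208899$)
$\frac{1}{o{\left(-71 \right)} + L} = \frac{1}{-12 - 208899} = \frac{1}{-208911} = - \frac{1}{208911}$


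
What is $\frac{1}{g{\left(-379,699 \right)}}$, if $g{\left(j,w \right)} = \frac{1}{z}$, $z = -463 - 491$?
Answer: $-954$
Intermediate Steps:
$z = -954$
$g{\left(j,w \right)} = - \frac{1}{954}$ ($g{\left(j,w \right)} = \frac{1}{-954} = - \frac{1}{954}$)
$\frac{1}{g{\left(-379,699 \right)}} = \frac{1}{- \frac{1}{954}} = -954$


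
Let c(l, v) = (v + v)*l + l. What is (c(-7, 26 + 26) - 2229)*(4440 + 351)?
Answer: -14200524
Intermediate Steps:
c(l, v) = l + 2*l*v (c(l, v) = (2*v)*l + l = 2*l*v + l = l + 2*l*v)
(c(-7, 26 + 26) - 2229)*(4440 + 351) = (-7*(1 + 2*(26 + 26)) - 2229)*(4440 + 351) = (-7*(1 + 2*52) - 2229)*4791 = (-7*(1 + 104) - 2229)*4791 = (-7*105 - 2229)*4791 = (-735 - 2229)*4791 = -2964*4791 = -14200524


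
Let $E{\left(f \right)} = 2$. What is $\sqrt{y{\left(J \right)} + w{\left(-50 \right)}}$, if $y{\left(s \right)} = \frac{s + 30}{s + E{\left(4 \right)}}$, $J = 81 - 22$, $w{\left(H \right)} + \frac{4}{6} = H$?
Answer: $\frac{i \sqrt{1647915}}{183} \approx 7.0148 i$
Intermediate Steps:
$w{\left(H \right)} = - \frac{2}{3} + H$
$J = 59$ ($J = 81 - 22 = 59$)
$y{\left(s \right)} = \frac{30 + s}{2 + s}$ ($y{\left(s \right)} = \frac{s + 30}{s + 2} = \frac{30 + s}{2 + s}$)
$\sqrt{y{\left(J \right)} + w{\left(-50 \right)}} = \sqrt{\frac{30 + 59}{2 + 59} - \frac{152}{3}} = \sqrt{\frac{1}{61} \cdot 89 - \frac{152}{3}} = \sqrt{\frac{89}{61} - \frac{152}{3}} = \sqrt{- \frac{9005}{183}} = \frac{i \sqrt{1647915}}{183}$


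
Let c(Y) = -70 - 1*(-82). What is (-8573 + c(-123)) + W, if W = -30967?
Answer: -39528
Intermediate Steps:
c(Y) = 12 (c(Y) = -70 + 82 = 12)
(-8573 + c(-123)) + W = (-8573 + 12) - 30967 = -8561 - 30967 = -39528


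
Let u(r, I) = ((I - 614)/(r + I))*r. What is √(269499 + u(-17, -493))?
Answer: √26946210/10 ≈ 519.10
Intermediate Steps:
u(r, I) = r*(-614 + I)/(I + r) (u(r, I) = ((-614 + I)/(I + r))*r = r*(-614 + I)/(I + r))
√(269499 + u(-17, -493)) = √(269499 - 17*(-614 - 493)/(-493 - 17)) = √(269499 - 17*(-1107)/(-510)) = √(269499 - 17*(-1/510)*(-1107)) = √(269499 - 369/10) = √(2694621/10) = √26946210/10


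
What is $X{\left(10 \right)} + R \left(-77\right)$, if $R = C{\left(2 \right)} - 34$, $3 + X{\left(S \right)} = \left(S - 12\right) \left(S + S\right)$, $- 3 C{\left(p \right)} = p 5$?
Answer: $\frac{8495}{3} \approx 2831.7$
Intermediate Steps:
$C{\left(p \right)} = - \frac{5 p}{3}$ ($C{\left(p \right)} = - \frac{p 5}{3} = - \frac{5 p}{3}$)
$X{\left(S \right)} = -3 + 2 S \left(-12 + S\right)$ ($X{\left(S \right)} = -3 + \left(S - 12\right) \left(S + S\right) = -3 + \left(-12 + S\right) 2 S = -3 + 2 S \left(-12 + S\right)$)
$R = - \frac{112}{3}$ ($R = \left(- \frac{5}{3}\right) 2 - 34 = - \frac{10}{3} - 34 = - \frac{112}{3} \approx -37.333$)
$X{\left(10 \right)} + R \left(-77\right) = \left(-3 - 240 + 2 \cdot 10^{2}\right) - - \frac{8624}{3} = \left(-3 - 240 + 2 \cdot 100\right) + \frac{8624}{3} = \left(-3 - 240 + 200\right) + \frac{8624}{3} = -43 + \frac{8624}{3} = \frac{8495}{3}$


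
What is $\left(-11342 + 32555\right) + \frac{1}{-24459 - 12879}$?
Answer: $\frac{792050993}{37338} \approx 21213.0$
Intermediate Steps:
$\left(-11342 + 32555\right) + \frac{1}{-24459 - 12879} = 21213 + \frac{1}{-37338} = 21213 - \frac{1}{37338} = \frac{792050993}{37338}$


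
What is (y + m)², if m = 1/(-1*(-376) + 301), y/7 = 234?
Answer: 1229719091329/458329 ≈ 2.6830e+6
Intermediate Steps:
y = 1638 (y = 7*234 = 1638)
m = 1/677 (m = 1/(376 + 301) = 1/677 ≈ 0.0014771)
(y + m)² = (1638 + 1/677)² = (1108927/677)² = 1229719091329/458329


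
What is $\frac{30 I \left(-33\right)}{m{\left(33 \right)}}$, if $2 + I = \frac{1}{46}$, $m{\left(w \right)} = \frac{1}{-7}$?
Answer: $- \frac{315315}{23} \approx -13709.0$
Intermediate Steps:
$m{\left(w \right)} = - \frac{1}{7}$
$I = - \frac{91}{46}$ ($I = -2 + \frac{1}{46} = - \frac{91}{46} \approx -1.9783$)
$\frac{30 I \left(-33\right)}{m{\left(33 \right)}} = \frac{30 \left(- \frac{91}{46}\right) \left(-33\right)}{- \frac{1}{7}} = \left(- \frac{1365}{23}\right) \left(-33\right) \left(-7\right) = \frac{45045}{23} \left(-7\right) = - \frac{315315}{23}$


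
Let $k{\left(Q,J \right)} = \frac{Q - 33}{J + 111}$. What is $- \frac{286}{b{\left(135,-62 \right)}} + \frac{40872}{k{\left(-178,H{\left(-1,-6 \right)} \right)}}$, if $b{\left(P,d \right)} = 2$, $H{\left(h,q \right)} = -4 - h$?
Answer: $- \frac{4444349}{211} \approx -21063.0$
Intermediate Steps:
$k{\left(Q,J \right)} = \frac{-33 + Q}{111 + J}$
$- \frac{286}{b{\left(135,-62 \right)}} + \frac{40872}{k{\left(-178,H{\left(-1,-6 \right)} \right)}} = - \frac{286}{2} + \frac{40872}{\frac{1}{111 - 3} \left(-33 - 178\right)} = \left(-286\right) \frac{1}{2} + \frac{40872}{\frac{1}{111 + \left(-4 + 1\right)} \left(-211\right)} = -143 + \frac{40872}{\frac{1}{111 - 3} \left(-211\right)} = -143 + \frac{40872}{\frac{1}{108} \left(-211\right)} = -143 + \frac{40872}{- \frac{211}{108}} = -143 + 40872 \left(- \frac{108}{211}\right) = -143 - \frac{4414176}{211} = - \frac{4444349}{211}$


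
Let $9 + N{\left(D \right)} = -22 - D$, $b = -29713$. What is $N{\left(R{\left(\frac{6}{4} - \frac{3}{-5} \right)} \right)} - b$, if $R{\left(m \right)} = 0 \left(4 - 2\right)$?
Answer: $29682$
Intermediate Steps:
$R{\left(m \right)} = 0$ ($R{\left(m \right)} = 0 \cdot 2 = 0$)
$N{\left(D \right)} = -31 - D$ ($N{\left(D \right)} = -9 - \left(22 + D\right) = -31 - D$)
$N{\left(R{\left(\frac{6}{4} - \frac{3}{-5} \right)} \right)} - b = \left(-31 - 0\right) - -29713 = \left(-31 + 0\right) + 29713 = -31 + 29713 = 29682$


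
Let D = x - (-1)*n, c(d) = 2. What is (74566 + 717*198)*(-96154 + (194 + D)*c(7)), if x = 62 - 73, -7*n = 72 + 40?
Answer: -20748096240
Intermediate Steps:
n = -16 (n = -(72 + 40)/7 = -⅐*112 = -16)
x = -11
D = -27 (D = -11 - (-1)*(-16) = -11 - 1*16 = -11 - 16 = -27)
(74566 + 717*198)*(-96154 + (194 + D)*c(7)) = (74566 + 717*198)*(-96154 + (194 - 27)*2) = (74566 + 141966)*(-96154 + 167*2) = 216532*(-96154 + 334) = 216532*(-95820) = -20748096240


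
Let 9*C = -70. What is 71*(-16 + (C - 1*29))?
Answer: -33725/9 ≈ -3747.2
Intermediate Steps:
C = -70/9 (C = (1/9)*(-70) = -70/9 ≈ -7.7778)
71*(-16 + (C - 1*29)) = 71*(-16 + (-70/9 - 1*29)) = 71*(-16 + (-70/9 - 29)) = 71*(-16 - 331/9) = 71*(-475/9) = -33725/9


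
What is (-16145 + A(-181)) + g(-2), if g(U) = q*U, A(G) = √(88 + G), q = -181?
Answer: -15783 + I*√93 ≈ -15783.0 + 9.6436*I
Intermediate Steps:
g(U) = -181*U
(-16145 + A(-181)) + g(-2) = (-16145 + √(88 - 181)) - 181*(-2) = (-16145 + √(-93)) + 362 = (-16145 + I*√93) + 362 = -15783 + I*√93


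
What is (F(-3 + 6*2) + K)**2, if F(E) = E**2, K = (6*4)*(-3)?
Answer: 81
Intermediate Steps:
K = -72 (K = 24*(-3) = -72)
(F(-3 + 6*2) + K)**2 = ((-3 + 6*2)**2 - 72)**2 = ((-3 + 12)**2 - 72)**2 = (9**2 - 72)**2 = (81 - 72)**2 = 9**2 = 81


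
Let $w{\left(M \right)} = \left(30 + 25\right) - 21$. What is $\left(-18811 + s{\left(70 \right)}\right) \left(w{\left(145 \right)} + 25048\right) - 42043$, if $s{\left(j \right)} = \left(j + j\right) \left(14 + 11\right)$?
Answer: $-384072545$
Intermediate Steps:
$s{\left(j \right)} = 50 j$ ($s{\left(j \right)} = 2 j 25 = 50 j$)
$w{\left(M \right)} = 34$ ($w{\left(M \right)} = 55 - 21 = 34$)
$\left(-18811 + s{\left(70 \right)}\right) \left(w{\left(145 \right)} + 25048\right) - 42043 = \left(-18811 + 50 \cdot 70\right) \left(34 + 25048\right) - 42043 = \left(-18811 + 3500\right) 25082 - 42043 = \left(-15311\right) 25082 - 42043 = -384030502 - 42043 = -384072545$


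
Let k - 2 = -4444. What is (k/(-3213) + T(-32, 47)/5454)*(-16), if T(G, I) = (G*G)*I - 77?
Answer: -52922824/324513 ≈ -163.08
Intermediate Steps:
k = -4442 (k = 2 - 4444 = -4442)
T(G, I) = -77 + I*G**2 (T(G, I) = G**2*I - 77 = I*G**2 - 77 = -77 + I*G**2)
(k/(-3213) + T(-32, 47)/5454)*(-16) = (-4442/(-3213) + (-77 + 47*(-32)**2)/5454)*(-16) = (-4442*(-1/3213) + (-77 + 47*1024)*(1/5454))*(-16) = (4442/3213 + (-77 + 48128)*(1/5454))*(-16) = (4442/3213 + 48051*(1/5454))*(-16) = (4442/3213 + 5339/606)*(-16) = (6615353/649026)*(-16) = -52922824/324513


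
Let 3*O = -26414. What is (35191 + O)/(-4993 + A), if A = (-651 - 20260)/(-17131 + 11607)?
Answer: -437274316/82681263 ≈ -5.2887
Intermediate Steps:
O = -26414/3 (O = (⅓)*(-26414) = -26414/3 ≈ -8804.7)
A = 20911/5524 (A = -20911/(-5524) = -20911*(-1/5524) = 20911/5524 ≈ 3.7855)
(35191 + O)/(-4993 + A) = (35191 - 26414/3)/(-4993 + 20911/5524) = 79159/(3*(-27560421/5524)) = (79159/3)*(-5524/27560421) = -437274316/82681263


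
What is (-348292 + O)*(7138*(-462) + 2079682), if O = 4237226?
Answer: -4737009393116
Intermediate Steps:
(-348292 + O)*(7138*(-462) + 2079682) = (-348292 + 4237226)*(7138*(-462) + 2079682) = 3888934*(-3297756 + 2079682) = 3888934*(-1218074) = -4737009393116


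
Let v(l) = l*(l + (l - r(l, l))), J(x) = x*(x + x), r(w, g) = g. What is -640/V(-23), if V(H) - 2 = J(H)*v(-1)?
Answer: -32/53 ≈ -0.60377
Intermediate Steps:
J(x) = 2*x² (J(x) = x*(2*x) = 2*x²)
v(l) = l² (v(l) = l*(l + (l - l)) = l*(l + 0) = l*l = l²)
V(H) = 2 + 2*H² (V(H) = 2 + (2*H²)*(-1)² = 2 + (2*H²)*1 = 2 + 2*H²)
-640/V(-23) = -640/(2 + 2*(-23)²) = -640/(2 + 2*529) = -640/(2 + 1058) = -640/1060 = -640*1/1060 = -32/53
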